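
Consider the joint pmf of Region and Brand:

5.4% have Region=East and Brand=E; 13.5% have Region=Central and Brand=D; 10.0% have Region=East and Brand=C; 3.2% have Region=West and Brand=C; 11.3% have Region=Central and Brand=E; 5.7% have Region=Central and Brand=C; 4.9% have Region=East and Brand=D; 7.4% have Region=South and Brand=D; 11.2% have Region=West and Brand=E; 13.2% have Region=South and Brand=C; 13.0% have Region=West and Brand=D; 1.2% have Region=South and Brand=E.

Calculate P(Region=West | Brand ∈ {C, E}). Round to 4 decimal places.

0.2353

P(Brand=C) = 0.132 + 0.100 + 0.032 + 0.057 = 0.321.
P(Brand=E) = 0.012 + 0.054 + 0.112 + 0.113 = 0.291.
P(Brand ∈ {C, E}) = 0.321 + 0.291 = 0.612; P(Region=West, Brand ∈ {C, E}) = 0.032 + 0.112 = 0.144.
P(Region=West | Brand ∈ {C, E}) = 0.144/0.612 = 0.2353.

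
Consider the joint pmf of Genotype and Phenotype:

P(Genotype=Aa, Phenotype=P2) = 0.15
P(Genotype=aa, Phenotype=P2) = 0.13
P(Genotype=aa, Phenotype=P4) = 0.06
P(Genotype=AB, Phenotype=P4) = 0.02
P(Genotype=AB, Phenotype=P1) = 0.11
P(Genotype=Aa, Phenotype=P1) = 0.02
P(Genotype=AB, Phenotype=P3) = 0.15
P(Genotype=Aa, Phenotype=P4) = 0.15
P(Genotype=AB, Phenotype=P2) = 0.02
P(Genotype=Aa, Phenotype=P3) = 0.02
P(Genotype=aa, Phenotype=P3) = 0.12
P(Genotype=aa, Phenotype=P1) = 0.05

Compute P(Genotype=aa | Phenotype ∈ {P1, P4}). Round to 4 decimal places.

P(Phenotype=P1) = 0.02 + 0.05 + 0.11 = 0.18.
P(Phenotype=P4) = 0.15 + 0.06 + 0.02 = 0.23.
P(Phenotype ∈ {P1, P4}) = 0.18 + 0.23 = 0.41; P(Genotype=aa, Phenotype ∈ {P1, P4}) = 0.05 + 0.06 = 0.11.
P(Genotype=aa | Phenotype ∈ {P1, P4}) = 0.11/0.41 = 0.2683.

0.2683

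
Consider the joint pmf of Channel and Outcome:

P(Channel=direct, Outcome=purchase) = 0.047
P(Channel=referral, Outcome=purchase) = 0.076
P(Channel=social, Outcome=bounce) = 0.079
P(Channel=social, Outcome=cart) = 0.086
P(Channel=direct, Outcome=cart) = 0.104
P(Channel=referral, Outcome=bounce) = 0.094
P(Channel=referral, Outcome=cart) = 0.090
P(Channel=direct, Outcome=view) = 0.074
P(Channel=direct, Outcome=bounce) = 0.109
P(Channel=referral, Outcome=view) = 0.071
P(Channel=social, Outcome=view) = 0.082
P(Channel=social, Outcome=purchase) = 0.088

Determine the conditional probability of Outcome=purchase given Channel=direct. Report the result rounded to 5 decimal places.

0.14072

P(Channel=direct) = 0.109 + 0.074 + 0.104 + 0.047 = 0.334.
P(Outcome=purchase | Channel=direct) = 0.047/0.334 = 0.14072.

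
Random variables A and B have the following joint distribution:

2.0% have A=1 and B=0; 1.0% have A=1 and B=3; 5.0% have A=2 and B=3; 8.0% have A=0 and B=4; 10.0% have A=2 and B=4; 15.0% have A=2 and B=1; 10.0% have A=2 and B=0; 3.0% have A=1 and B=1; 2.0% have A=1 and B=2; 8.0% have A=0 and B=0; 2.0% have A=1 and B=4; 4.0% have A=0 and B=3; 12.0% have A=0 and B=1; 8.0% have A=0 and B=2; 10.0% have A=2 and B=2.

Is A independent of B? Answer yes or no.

Every cell satisfies P(A,B) = P(A)·P(B). For instance P(A=0) = 0.400, P(B=0) = 0.200, and 0.400×0.200 = 0.080 matches the joint entry. So A and B are independent.

yes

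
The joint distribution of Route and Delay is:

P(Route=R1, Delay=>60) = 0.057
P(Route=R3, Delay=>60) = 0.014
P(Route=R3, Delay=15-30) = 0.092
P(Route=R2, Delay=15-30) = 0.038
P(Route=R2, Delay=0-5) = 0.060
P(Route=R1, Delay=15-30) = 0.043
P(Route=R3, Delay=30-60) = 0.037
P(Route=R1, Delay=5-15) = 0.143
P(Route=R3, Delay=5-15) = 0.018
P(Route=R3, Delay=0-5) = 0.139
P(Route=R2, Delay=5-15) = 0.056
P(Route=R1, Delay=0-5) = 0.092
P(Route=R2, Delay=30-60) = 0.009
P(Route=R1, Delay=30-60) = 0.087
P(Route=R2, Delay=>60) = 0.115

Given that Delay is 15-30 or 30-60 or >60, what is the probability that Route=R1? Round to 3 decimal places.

0.380

P(Delay=15-30) = 0.043 + 0.038 + 0.092 = 0.173.
P(Delay=30-60) = 0.087 + 0.009 + 0.037 = 0.133.
P(Delay=>60) = 0.057 + 0.115 + 0.014 = 0.186.
P(Delay ∈ {15-30, 30-60, >60}) = 0.173 + 0.133 + 0.186 = 0.492; P(Route=R1, Delay ∈ {15-30, 30-60, >60}) = 0.043 + 0.087 + 0.057 = 0.187.
P(Route=R1 | Delay ∈ {15-30, 30-60, >60}) = 0.187/0.492 = 0.380.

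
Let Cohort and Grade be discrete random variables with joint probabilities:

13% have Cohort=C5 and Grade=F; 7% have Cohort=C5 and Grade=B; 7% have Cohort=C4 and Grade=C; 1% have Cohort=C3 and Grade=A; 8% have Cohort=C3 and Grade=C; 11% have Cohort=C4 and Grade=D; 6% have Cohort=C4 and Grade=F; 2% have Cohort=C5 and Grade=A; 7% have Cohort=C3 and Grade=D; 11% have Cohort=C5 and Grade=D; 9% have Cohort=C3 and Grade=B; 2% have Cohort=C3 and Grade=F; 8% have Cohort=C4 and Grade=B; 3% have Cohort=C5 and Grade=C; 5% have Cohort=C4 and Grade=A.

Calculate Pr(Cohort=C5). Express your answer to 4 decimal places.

P(Cohort=C5) = 0.02 + 0.07 + 0.03 + 0.11 + 0.13 = 0.36.

0.3600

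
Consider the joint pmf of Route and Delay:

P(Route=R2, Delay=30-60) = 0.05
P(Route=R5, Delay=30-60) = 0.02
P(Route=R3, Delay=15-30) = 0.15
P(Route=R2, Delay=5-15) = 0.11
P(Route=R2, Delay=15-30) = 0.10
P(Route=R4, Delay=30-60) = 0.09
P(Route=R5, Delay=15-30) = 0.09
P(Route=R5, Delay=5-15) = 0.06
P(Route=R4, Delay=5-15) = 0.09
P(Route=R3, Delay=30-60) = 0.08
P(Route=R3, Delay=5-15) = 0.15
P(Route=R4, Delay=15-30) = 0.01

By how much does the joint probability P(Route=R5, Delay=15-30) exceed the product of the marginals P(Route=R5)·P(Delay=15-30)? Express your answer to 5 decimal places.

P(Route=R5) = 0.06 + 0.09 + 0.02 = 0.17.
P(Delay=15-30) = 0.10 + 0.15 + 0.01 + 0.09 = 0.35.
P(Route=R5, Delay=15-30) − P(Route=R5)P(Delay=15-30) = 0.09 − 0.17×0.35 = 0.03050.

0.03050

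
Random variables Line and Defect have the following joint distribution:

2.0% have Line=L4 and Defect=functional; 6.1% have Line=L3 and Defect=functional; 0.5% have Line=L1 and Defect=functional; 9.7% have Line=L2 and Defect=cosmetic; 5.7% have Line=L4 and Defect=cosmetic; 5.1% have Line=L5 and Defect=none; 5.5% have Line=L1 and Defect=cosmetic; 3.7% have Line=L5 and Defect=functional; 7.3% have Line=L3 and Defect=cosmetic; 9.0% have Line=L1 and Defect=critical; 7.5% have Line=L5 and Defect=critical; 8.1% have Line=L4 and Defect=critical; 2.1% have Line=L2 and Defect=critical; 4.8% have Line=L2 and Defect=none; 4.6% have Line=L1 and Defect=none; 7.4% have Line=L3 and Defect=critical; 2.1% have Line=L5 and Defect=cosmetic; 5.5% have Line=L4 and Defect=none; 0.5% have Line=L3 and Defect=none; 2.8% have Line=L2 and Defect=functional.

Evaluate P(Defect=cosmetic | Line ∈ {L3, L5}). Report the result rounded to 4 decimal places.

P(Line=L3) = 0.005 + 0.073 + 0.061 + 0.074 = 0.213.
P(Line=L5) = 0.051 + 0.021 + 0.037 + 0.075 = 0.184.
P(Line ∈ {L3, L5}) = 0.213 + 0.184 = 0.397; P(Defect=cosmetic, Line ∈ {L3, L5}) = 0.073 + 0.021 = 0.094.
P(Defect=cosmetic | Line ∈ {L3, L5}) = 0.094/0.397 = 0.2368.

0.2368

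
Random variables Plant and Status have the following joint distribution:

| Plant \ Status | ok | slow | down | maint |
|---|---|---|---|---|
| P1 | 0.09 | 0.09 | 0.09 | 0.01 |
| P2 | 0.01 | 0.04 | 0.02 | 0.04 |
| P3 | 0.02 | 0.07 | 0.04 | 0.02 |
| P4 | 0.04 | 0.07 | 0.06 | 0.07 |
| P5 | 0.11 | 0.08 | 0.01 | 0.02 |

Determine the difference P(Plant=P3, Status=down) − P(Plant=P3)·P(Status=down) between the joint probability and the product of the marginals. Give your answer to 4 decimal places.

0.0070

P(Plant=P3) = 0.02 + 0.07 + 0.04 + 0.02 = 0.15.
P(Status=down) = 0.09 + 0.02 + 0.04 + 0.06 + 0.01 = 0.22.
P(Plant=P3, Status=down) − P(Plant=P3)P(Status=down) = 0.04 − 0.15×0.22 = 0.0070.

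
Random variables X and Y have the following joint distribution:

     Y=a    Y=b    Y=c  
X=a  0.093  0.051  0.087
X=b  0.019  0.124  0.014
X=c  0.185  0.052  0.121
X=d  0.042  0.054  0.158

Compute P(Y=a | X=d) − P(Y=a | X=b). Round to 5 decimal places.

0.04434

P(X=d) = 0.042 + 0.054 + 0.158 = 0.254; P(Y=a | X=d) = 0.042/0.254 = 0.165354.
P(X=b) = 0.019 + 0.124 + 0.014 = 0.157; P(Y=a | X=b) = 0.019/0.157 = 0.121019.
Difference = 0.04434.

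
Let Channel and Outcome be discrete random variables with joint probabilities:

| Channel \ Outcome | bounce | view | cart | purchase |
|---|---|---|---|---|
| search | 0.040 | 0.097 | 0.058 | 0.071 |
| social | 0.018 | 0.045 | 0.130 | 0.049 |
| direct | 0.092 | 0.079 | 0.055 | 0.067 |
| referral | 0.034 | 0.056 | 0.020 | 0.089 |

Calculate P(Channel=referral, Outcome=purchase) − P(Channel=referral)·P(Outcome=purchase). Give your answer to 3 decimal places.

0.034

P(Channel=referral) = 0.034 + 0.056 + 0.020 + 0.089 = 0.199.
P(Outcome=purchase) = 0.071 + 0.049 + 0.067 + 0.089 = 0.276.
P(Channel=referral, Outcome=purchase) − P(Channel=referral)P(Outcome=purchase) = 0.089 − 0.199×0.276 = 0.034.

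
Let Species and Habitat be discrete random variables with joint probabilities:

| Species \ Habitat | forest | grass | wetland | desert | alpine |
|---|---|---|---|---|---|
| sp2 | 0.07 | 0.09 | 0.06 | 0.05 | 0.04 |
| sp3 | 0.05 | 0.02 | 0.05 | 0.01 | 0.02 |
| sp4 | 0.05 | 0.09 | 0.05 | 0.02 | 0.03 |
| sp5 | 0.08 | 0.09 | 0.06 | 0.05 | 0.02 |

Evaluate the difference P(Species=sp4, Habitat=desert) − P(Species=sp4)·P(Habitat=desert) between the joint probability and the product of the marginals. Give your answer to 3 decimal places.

P(Species=sp4) = 0.05 + 0.09 + 0.05 + 0.02 + 0.03 = 0.24.
P(Habitat=desert) = 0.05 + 0.01 + 0.02 + 0.05 = 0.13.
P(Species=sp4, Habitat=desert) − P(Species=sp4)P(Habitat=desert) = 0.02 − 0.24×0.13 = -0.011.

-0.011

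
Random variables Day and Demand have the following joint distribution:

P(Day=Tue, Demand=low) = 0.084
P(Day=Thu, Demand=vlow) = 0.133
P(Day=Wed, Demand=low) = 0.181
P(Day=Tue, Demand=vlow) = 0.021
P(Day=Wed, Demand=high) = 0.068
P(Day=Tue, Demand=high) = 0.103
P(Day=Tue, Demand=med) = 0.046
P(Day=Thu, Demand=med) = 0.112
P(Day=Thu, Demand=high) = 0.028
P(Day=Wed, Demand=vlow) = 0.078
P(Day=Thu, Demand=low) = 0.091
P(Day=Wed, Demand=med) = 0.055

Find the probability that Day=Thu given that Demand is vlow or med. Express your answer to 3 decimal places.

P(Demand=vlow) = 0.021 + 0.078 + 0.133 = 0.232.
P(Demand=med) = 0.046 + 0.055 + 0.112 = 0.213.
P(Demand ∈ {vlow, med}) = 0.232 + 0.213 = 0.445; P(Day=Thu, Demand ∈ {vlow, med}) = 0.133 + 0.112 = 0.245.
P(Day=Thu | Demand ∈ {vlow, med}) = 0.245/0.445 = 0.551.

0.551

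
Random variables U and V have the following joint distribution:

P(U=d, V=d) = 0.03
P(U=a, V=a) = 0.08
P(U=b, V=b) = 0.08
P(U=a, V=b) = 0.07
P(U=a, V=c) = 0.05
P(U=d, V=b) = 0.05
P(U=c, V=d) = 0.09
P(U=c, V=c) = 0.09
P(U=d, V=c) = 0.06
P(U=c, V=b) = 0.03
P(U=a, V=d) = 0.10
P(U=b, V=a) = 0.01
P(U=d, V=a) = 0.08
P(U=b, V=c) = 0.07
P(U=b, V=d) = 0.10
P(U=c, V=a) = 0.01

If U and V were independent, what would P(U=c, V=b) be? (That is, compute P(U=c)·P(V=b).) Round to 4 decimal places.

P(U=c) = 0.01 + 0.03 + 0.09 + 0.09 = 0.22.
P(V=b) = 0.07 + 0.08 + 0.03 + 0.05 = 0.23.
Product: 0.22 × 0.23 = 0.0506.

0.0506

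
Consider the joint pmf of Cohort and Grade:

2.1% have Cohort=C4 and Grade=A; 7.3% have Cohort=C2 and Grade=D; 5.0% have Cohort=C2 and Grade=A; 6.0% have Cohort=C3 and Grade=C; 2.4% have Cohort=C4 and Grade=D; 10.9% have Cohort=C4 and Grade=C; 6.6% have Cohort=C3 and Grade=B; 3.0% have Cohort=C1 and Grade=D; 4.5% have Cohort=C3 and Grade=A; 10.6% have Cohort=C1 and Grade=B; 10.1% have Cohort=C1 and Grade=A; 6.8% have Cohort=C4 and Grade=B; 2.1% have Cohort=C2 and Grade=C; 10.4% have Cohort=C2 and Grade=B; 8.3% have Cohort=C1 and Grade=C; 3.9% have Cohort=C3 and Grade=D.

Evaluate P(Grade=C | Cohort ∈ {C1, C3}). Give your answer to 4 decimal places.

0.2698

P(Cohort=C1) = 0.101 + 0.106 + 0.083 + 0.030 = 0.320.
P(Cohort=C3) = 0.045 + 0.066 + 0.060 + 0.039 = 0.210.
P(Cohort ∈ {C1, C3}) = 0.320 + 0.210 = 0.530; P(Grade=C, Cohort ∈ {C1, C3}) = 0.083 + 0.060 = 0.143.
P(Grade=C | Cohort ∈ {C1, C3}) = 0.143/0.530 = 0.2698.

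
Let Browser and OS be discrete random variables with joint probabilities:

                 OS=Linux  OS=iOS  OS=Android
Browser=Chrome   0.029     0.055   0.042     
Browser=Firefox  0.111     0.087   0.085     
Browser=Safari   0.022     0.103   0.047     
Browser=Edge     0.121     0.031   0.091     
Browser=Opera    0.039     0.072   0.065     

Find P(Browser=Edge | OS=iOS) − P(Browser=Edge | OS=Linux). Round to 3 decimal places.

-0.287

P(OS=iOS) = 0.055 + 0.087 + 0.103 + 0.031 + 0.072 = 0.348; P(Browser=Edge | OS=iOS) = 0.031/0.348 = 0.0891.
P(OS=Linux) = 0.029 + 0.111 + 0.022 + 0.121 + 0.039 = 0.322; P(Browser=Edge | OS=Linux) = 0.121/0.322 = 0.3758.
Difference = -0.287.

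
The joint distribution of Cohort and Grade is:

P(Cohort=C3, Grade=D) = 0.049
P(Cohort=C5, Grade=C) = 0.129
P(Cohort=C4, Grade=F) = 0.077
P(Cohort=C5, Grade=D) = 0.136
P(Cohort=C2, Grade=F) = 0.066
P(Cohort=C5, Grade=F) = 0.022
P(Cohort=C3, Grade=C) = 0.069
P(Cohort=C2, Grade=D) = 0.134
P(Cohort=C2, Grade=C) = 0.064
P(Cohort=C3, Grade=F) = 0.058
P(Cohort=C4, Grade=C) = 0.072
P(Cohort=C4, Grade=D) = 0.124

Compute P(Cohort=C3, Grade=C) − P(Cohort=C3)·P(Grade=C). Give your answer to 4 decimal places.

P(Cohort=C3) = 0.069 + 0.049 + 0.058 = 0.176.
P(Grade=C) = 0.064 + 0.069 + 0.072 + 0.129 = 0.334.
P(Cohort=C3, Grade=C) − P(Cohort=C3)P(Grade=C) = 0.069 − 0.176×0.334 = 0.0102.

0.0102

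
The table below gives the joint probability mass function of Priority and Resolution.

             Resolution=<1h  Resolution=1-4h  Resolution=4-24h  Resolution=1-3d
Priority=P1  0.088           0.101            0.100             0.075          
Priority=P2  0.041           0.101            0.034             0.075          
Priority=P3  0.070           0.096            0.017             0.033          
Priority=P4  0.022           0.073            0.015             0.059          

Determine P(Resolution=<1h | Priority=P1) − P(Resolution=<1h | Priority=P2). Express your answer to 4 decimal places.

0.0784

P(Priority=P1) = 0.088 + 0.101 + 0.100 + 0.075 = 0.364; P(Resolution=<1h | Priority=P1) = 0.088/0.364 = 0.24176.
P(Priority=P2) = 0.041 + 0.101 + 0.034 + 0.075 = 0.251; P(Resolution=<1h | Priority=P2) = 0.041/0.251 = 0.16335.
Difference = 0.0784.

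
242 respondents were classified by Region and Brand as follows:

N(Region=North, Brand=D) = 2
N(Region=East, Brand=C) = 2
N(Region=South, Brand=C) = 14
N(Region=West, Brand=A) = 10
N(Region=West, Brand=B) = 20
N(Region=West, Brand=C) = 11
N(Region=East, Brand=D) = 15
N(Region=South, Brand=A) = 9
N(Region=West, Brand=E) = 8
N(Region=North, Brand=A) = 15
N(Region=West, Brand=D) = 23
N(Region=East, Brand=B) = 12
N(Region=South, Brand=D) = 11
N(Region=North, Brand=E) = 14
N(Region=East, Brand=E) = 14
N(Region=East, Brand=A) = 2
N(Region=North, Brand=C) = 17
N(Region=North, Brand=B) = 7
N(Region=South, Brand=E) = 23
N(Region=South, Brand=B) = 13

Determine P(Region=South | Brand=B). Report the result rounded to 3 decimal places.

Total with Brand=B: 7 + 13 + 12 + 20 = 52.
P(Region=South | Brand=B) = 13/52 = 0.250.

0.250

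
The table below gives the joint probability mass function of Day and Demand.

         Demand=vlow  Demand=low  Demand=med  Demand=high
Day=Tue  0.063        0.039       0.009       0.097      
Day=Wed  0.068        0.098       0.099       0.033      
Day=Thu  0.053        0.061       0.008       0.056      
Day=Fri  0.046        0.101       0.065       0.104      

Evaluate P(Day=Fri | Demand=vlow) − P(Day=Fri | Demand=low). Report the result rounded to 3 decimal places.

-0.138

P(Demand=vlow) = 0.063 + 0.068 + 0.053 + 0.046 = 0.230; P(Day=Fri | Demand=vlow) = 0.046/0.230 = 0.2000.
P(Demand=low) = 0.039 + 0.098 + 0.061 + 0.101 = 0.299; P(Day=Fri | Demand=low) = 0.101/0.299 = 0.3378.
Difference = -0.138.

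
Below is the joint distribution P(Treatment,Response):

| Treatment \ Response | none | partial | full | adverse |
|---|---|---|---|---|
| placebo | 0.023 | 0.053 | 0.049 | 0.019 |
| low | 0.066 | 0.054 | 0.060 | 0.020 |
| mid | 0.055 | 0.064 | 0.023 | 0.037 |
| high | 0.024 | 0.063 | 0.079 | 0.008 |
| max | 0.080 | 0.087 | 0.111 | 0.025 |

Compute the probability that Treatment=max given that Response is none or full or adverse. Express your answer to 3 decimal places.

P(Response=none) = 0.023 + 0.066 + 0.055 + 0.024 + 0.080 = 0.248.
P(Response=full) = 0.049 + 0.060 + 0.023 + 0.079 + 0.111 = 0.322.
P(Response=adverse) = 0.019 + 0.020 + 0.037 + 0.008 + 0.025 = 0.109.
P(Response ∈ {none, full, adverse}) = 0.248 + 0.322 + 0.109 = 0.679; P(Treatment=max, Response ∈ {none, full, adverse}) = 0.080 + 0.111 + 0.025 = 0.216.
P(Treatment=max | Response ∈ {none, full, adverse}) = 0.216/0.679 = 0.318.

0.318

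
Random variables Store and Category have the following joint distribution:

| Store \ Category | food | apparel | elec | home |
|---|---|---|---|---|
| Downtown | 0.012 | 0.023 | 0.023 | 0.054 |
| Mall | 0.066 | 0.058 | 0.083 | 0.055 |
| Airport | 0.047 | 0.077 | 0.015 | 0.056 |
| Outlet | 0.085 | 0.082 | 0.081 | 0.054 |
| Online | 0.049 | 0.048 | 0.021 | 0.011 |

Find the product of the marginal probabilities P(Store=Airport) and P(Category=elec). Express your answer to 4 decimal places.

P(Store=Airport) = 0.047 + 0.077 + 0.015 + 0.056 = 0.195.
P(Category=elec) = 0.023 + 0.083 + 0.015 + 0.081 + 0.021 = 0.223.
Product: 0.195 × 0.223 = 0.0435.

0.0435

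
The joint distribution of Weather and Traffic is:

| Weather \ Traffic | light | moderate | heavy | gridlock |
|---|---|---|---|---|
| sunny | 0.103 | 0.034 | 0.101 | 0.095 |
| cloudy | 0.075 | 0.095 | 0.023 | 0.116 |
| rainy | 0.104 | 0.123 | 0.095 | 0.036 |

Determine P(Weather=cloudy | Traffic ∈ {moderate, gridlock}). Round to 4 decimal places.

P(Traffic=moderate) = 0.034 + 0.095 + 0.123 = 0.252.
P(Traffic=gridlock) = 0.095 + 0.116 + 0.036 = 0.247.
P(Traffic ∈ {moderate, gridlock}) = 0.252 + 0.247 = 0.499; P(Weather=cloudy, Traffic ∈ {moderate, gridlock}) = 0.095 + 0.116 = 0.211.
P(Weather=cloudy | Traffic ∈ {moderate, gridlock}) = 0.211/0.499 = 0.4228.

0.4228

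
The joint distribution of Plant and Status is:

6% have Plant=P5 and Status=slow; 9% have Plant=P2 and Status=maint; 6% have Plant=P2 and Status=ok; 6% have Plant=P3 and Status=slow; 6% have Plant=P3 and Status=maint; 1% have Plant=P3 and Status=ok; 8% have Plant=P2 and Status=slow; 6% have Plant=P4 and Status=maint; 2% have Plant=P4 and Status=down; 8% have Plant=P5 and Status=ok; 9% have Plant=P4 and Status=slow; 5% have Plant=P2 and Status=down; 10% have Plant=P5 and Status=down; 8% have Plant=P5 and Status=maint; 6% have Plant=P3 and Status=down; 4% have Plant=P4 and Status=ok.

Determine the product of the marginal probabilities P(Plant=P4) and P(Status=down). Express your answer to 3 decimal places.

P(Plant=P4) = 0.04 + 0.09 + 0.02 + 0.06 = 0.21.
P(Status=down) = 0.05 + 0.06 + 0.02 + 0.10 = 0.23.
Product: 0.21 × 0.23 = 0.048.

0.048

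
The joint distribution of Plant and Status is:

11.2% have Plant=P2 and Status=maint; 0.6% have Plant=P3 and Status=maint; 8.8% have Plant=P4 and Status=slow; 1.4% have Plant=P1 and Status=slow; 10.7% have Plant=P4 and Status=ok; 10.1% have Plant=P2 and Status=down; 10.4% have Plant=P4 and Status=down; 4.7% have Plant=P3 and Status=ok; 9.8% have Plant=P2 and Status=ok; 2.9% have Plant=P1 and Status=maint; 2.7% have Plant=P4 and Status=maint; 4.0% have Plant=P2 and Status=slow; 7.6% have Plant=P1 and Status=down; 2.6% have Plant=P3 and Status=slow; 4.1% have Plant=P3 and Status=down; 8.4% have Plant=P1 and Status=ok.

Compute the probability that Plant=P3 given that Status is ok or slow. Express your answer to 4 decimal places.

P(Status=ok) = 0.084 + 0.098 + 0.047 + 0.107 = 0.336.
P(Status=slow) = 0.014 + 0.040 + 0.026 + 0.088 = 0.168.
P(Status ∈ {ok, slow}) = 0.336 + 0.168 = 0.504; P(Plant=P3, Status ∈ {ok, slow}) = 0.047 + 0.026 = 0.073.
P(Plant=P3 | Status ∈ {ok, slow}) = 0.073/0.504 = 0.1448.

0.1448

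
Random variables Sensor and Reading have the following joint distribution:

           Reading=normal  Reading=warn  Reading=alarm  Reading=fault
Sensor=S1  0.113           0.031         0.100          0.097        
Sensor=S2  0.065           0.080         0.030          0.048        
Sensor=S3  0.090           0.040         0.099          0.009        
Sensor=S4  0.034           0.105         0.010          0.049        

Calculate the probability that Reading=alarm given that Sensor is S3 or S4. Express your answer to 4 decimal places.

0.2500

P(Sensor=S3) = 0.090 + 0.040 + 0.099 + 0.009 = 0.238.
P(Sensor=S4) = 0.034 + 0.105 + 0.010 + 0.049 = 0.198.
P(Sensor ∈ {S3, S4}) = 0.238 + 0.198 = 0.436; P(Reading=alarm, Sensor ∈ {S3, S4}) = 0.099 + 0.010 = 0.109.
P(Reading=alarm | Sensor ∈ {S3, S4}) = 0.109/0.436 = 0.2500.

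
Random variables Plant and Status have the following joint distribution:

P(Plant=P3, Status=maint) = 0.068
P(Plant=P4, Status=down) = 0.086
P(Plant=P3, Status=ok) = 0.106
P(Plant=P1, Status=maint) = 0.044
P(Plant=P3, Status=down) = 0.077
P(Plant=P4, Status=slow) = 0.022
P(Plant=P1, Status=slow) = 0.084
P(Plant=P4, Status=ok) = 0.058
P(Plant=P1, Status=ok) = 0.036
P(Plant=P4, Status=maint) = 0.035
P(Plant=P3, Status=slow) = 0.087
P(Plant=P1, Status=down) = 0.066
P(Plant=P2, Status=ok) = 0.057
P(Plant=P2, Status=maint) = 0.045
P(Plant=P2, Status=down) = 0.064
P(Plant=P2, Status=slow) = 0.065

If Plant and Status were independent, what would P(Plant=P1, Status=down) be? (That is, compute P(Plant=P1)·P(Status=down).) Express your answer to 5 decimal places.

0.06739

P(Plant=P1) = 0.036 + 0.084 + 0.066 + 0.044 = 0.230.
P(Status=down) = 0.066 + 0.064 + 0.077 + 0.086 = 0.293.
Product: 0.230 × 0.293 = 0.06739.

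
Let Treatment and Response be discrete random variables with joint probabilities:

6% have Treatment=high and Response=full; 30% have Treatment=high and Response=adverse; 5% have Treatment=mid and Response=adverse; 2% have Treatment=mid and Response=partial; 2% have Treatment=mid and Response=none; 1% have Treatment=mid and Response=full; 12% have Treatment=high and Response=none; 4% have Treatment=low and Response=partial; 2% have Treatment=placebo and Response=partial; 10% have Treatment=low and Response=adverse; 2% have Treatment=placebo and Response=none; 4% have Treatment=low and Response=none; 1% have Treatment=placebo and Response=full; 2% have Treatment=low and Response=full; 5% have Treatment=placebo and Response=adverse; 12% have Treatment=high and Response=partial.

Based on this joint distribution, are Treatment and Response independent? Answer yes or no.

Every cell satisfies P(Treatment,Response) = P(Treatment)·P(Response). For instance P(Treatment=placebo) = 0.10, P(Response=partial) = 0.20, and 0.10×0.20 = 0.02 matches the joint entry. So Treatment and Response are independent.

yes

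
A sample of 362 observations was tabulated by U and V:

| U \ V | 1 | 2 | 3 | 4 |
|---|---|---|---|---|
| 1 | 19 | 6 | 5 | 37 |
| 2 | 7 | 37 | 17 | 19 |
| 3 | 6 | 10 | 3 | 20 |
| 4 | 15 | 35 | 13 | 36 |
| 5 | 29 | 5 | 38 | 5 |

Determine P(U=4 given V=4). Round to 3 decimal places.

0.308

Total with V=4: 37 + 19 + 20 + 36 + 5 = 117.
P(U=4 | V=4) = 36/117 = 0.308.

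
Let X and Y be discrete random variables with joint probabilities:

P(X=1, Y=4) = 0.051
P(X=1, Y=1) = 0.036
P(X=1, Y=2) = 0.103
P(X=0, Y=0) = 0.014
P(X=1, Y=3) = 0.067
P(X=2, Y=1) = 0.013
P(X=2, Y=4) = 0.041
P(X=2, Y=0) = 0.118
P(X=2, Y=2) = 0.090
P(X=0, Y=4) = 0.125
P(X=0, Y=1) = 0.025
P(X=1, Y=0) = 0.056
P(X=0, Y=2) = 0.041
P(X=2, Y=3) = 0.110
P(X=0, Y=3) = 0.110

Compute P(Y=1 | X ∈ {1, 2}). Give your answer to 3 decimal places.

0.072

P(X=1) = 0.056 + 0.036 + 0.103 + 0.067 + 0.051 = 0.313.
P(X=2) = 0.118 + 0.013 + 0.090 + 0.110 + 0.041 = 0.372.
P(X ∈ {1, 2}) = 0.313 + 0.372 = 0.685; P(Y=1, X ∈ {1, 2}) = 0.036 + 0.013 = 0.049.
P(Y=1 | X ∈ {1, 2}) = 0.049/0.685 = 0.072.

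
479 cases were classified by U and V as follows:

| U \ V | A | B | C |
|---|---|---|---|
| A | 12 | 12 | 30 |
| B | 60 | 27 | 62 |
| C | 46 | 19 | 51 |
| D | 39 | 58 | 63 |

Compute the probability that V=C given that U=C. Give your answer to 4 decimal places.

Total with U=C: 46 + 19 + 51 = 116.
P(V=C | U=C) = 51/116 = 0.4397.

0.4397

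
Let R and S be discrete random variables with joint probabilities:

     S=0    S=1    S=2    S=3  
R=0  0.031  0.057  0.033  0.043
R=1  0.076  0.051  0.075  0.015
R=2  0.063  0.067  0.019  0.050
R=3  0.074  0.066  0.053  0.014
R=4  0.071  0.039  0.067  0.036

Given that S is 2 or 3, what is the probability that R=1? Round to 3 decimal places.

0.222

P(S=2) = 0.033 + 0.075 + 0.019 + 0.053 + 0.067 = 0.247.
P(S=3) = 0.043 + 0.015 + 0.050 + 0.014 + 0.036 = 0.158.
P(S ∈ {2, 3}) = 0.247 + 0.158 = 0.405; P(R=1, S ∈ {2, 3}) = 0.075 + 0.015 = 0.090.
P(R=1 | S ∈ {2, 3}) = 0.090/0.405 = 0.222.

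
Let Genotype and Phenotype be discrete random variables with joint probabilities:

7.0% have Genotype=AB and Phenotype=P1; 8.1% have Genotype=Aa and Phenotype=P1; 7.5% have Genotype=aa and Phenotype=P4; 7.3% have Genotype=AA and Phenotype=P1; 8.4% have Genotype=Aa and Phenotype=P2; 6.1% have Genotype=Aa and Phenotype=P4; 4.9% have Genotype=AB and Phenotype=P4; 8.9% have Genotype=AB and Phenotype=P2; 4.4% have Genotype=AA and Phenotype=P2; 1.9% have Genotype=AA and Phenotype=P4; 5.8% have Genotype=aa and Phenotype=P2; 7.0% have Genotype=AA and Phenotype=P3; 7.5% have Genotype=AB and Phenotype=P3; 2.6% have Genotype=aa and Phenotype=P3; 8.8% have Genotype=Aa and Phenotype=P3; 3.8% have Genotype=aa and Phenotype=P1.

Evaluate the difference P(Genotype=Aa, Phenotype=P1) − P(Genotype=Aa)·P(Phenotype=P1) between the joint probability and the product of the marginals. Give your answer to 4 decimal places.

-0.0013

P(Genotype=Aa) = 0.081 + 0.084 + 0.088 + 0.061 = 0.314.
P(Phenotype=P1) = 0.073 + 0.081 + 0.038 + 0.070 = 0.262.
P(Genotype=Aa, Phenotype=P1) − P(Genotype=Aa)P(Phenotype=P1) = 0.081 − 0.314×0.262 = -0.0013.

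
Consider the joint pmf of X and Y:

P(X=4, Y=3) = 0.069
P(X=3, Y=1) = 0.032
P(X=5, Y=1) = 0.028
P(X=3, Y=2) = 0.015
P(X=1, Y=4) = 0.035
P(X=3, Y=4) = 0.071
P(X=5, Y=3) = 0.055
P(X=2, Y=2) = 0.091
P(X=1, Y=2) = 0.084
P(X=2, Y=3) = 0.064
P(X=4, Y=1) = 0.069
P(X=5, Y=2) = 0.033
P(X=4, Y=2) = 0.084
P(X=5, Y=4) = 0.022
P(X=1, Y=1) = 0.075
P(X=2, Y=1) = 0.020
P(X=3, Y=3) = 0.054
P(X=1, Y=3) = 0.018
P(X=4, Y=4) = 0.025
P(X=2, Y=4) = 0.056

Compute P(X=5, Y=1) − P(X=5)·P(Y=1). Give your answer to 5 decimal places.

-0.00291

P(X=5) = 0.028 + 0.033 + 0.055 + 0.022 = 0.138.
P(Y=1) = 0.075 + 0.020 + 0.032 + 0.069 + 0.028 = 0.224.
P(X=5, Y=1) − P(X=5)P(Y=1) = 0.028 − 0.138×0.224 = -0.00291.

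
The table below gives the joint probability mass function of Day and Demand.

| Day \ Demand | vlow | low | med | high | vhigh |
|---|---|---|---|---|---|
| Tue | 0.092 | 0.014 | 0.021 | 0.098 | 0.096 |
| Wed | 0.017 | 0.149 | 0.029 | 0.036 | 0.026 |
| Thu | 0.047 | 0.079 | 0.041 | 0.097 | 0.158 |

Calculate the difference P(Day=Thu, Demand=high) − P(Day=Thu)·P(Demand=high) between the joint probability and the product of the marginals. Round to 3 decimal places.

-0.000

P(Day=Thu) = 0.047 + 0.079 + 0.041 + 0.097 + 0.158 = 0.422.
P(Demand=high) = 0.098 + 0.036 + 0.097 = 0.231.
P(Day=Thu, Demand=high) − P(Day=Thu)P(Demand=high) = 0.097 − 0.422×0.231 = -0.000.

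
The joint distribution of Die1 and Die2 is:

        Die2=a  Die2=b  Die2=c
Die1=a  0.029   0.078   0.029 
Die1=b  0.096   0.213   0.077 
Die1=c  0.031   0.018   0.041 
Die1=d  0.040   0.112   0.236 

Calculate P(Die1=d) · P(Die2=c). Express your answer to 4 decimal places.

0.1486

P(Die1=d) = 0.040 + 0.112 + 0.236 = 0.388.
P(Die2=c) = 0.029 + 0.077 + 0.041 + 0.236 = 0.383.
Product: 0.388 × 0.383 = 0.1486.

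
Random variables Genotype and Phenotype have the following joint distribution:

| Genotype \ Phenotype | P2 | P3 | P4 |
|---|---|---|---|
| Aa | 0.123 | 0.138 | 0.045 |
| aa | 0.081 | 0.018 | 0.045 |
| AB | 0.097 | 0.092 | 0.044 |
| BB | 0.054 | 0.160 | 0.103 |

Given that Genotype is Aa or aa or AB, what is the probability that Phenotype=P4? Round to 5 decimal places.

P(Genotype=Aa) = 0.123 + 0.138 + 0.045 = 0.306.
P(Genotype=aa) = 0.081 + 0.018 + 0.045 = 0.144.
P(Genotype=AB) = 0.097 + 0.092 + 0.044 = 0.233.
P(Genotype ∈ {Aa, aa, AB}) = 0.306 + 0.144 + 0.233 = 0.683; P(Phenotype=P4, Genotype ∈ {Aa, aa, AB}) = 0.045 + 0.045 + 0.044 = 0.134.
P(Phenotype=P4 | Genotype ∈ {Aa, aa, AB}) = 0.134/0.683 = 0.19619.

0.19619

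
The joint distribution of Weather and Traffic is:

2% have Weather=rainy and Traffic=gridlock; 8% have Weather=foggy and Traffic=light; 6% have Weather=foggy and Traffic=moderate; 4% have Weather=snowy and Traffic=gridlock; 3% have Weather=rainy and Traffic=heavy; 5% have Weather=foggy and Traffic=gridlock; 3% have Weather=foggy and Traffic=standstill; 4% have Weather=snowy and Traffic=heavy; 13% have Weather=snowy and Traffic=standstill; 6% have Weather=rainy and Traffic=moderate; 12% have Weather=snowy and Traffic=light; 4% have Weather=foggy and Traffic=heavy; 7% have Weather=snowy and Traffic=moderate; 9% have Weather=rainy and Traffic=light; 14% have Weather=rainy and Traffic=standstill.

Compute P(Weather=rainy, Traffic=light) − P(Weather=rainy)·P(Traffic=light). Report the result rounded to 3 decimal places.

P(Weather=rainy) = 0.09 + 0.06 + 0.03 + 0.02 + 0.14 = 0.34.
P(Traffic=light) = 0.09 + 0.12 + 0.08 = 0.29.
P(Weather=rainy, Traffic=light) − P(Weather=rainy)P(Traffic=light) = 0.09 − 0.34×0.29 = -0.009.

-0.009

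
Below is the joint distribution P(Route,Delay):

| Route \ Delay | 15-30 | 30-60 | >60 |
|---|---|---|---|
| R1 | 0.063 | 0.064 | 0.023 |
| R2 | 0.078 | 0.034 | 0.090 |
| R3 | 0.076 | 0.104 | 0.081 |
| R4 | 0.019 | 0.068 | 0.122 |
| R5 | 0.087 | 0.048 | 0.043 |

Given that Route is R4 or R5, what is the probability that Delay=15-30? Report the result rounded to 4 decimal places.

0.2739

P(Route=R4) = 0.019 + 0.068 + 0.122 = 0.209.
P(Route=R5) = 0.087 + 0.048 + 0.043 = 0.178.
P(Route ∈ {R4, R5}) = 0.209 + 0.178 = 0.387; P(Delay=15-30, Route ∈ {R4, R5}) = 0.019 + 0.087 = 0.106.
P(Delay=15-30 | Route ∈ {R4, R5}) = 0.106/0.387 = 0.2739.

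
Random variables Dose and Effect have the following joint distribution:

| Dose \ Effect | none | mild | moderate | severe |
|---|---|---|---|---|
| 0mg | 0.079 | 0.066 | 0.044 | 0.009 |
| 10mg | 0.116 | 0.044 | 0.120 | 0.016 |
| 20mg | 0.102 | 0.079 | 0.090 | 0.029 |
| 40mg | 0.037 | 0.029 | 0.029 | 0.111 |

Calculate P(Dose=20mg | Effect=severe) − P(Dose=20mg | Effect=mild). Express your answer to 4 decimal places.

P(Effect=severe) = 0.009 + 0.016 + 0.029 + 0.111 = 0.165; P(Dose=20mg | Effect=severe) = 0.029/0.165 = 0.17576.
P(Effect=mild) = 0.066 + 0.044 + 0.079 + 0.029 = 0.218; P(Dose=20mg | Effect=mild) = 0.079/0.218 = 0.36239.
Difference = -0.1866.

-0.1866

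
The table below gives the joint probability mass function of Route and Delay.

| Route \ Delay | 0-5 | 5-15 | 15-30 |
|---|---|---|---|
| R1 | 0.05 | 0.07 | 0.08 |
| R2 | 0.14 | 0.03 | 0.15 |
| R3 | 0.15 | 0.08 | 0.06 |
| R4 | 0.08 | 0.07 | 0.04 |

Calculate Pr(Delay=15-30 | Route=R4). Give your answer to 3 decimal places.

0.211

P(Route=R4) = 0.08 + 0.07 + 0.04 = 0.19.
P(Delay=15-30 | Route=R4) = 0.04/0.19 = 0.211.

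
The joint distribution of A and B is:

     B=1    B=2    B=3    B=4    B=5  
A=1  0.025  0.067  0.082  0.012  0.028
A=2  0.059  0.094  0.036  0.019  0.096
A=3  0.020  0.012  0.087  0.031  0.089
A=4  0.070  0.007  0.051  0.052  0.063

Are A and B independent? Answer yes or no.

no

P(A=2) = 0.304 and P(B=3) = 0.256, so their product is 0.07782, but P(A=2, B=3) = 0.036. Since these differ, A and B are not independent.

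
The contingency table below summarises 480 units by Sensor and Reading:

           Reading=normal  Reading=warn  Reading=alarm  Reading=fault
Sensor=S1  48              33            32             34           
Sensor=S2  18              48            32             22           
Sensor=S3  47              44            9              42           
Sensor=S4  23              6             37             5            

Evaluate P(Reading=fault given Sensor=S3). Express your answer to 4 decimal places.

Total with Sensor=S3: 47 + 44 + 9 + 42 = 142.
P(Reading=fault | Sensor=S3) = 42/142 = 0.2958.

0.2958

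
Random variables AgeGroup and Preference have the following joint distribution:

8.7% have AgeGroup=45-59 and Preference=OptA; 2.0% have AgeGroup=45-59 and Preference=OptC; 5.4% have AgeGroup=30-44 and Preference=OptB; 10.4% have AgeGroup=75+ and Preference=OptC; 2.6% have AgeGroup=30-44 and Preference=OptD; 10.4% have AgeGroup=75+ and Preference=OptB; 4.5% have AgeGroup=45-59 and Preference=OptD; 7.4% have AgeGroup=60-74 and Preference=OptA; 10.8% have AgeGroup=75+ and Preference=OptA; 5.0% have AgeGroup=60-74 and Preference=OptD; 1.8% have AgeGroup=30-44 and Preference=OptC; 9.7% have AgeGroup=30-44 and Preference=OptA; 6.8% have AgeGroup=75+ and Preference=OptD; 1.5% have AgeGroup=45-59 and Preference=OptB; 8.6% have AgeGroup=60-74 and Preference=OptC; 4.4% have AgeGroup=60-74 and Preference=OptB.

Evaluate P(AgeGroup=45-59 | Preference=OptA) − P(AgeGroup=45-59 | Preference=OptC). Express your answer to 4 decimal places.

0.1500

P(Preference=OptA) = 0.097 + 0.087 + 0.074 + 0.108 = 0.366; P(AgeGroup=45-59 | Preference=OptA) = 0.087/0.366 = 0.23770.
P(Preference=OptC) = 0.018 + 0.020 + 0.086 + 0.104 = 0.228; P(AgeGroup=45-59 | Preference=OptC) = 0.020/0.228 = 0.08772.
Difference = 0.1500.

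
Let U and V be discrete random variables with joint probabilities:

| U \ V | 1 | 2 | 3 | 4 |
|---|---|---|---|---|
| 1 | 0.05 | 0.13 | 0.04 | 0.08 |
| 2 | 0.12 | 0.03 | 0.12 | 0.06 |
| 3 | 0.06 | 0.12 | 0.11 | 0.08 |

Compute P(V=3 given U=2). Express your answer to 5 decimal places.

P(U=2) = 0.12 + 0.03 + 0.12 + 0.06 = 0.33.
P(V=3 | U=2) = 0.12/0.33 = 0.36364.

0.36364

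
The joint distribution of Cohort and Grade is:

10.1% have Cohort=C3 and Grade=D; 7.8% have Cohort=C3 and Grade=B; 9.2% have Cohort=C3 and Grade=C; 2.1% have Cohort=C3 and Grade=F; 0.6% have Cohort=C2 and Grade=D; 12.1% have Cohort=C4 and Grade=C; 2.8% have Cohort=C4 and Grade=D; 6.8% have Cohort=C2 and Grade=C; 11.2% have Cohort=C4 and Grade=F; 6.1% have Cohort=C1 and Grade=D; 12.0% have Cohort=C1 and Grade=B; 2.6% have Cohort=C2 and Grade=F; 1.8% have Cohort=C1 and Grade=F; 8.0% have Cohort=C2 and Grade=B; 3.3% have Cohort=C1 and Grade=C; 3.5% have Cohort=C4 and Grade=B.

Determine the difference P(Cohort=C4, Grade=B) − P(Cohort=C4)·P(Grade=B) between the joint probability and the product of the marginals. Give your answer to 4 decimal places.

-0.0576

P(Cohort=C4) = 0.035 + 0.121 + 0.028 + 0.112 = 0.296.
P(Grade=B) = 0.120 + 0.080 + 0.078 + 0.035 = 0.313.
P(Cohort=C4, Grade=B) − P(Cohort=C4)P(Grade=B) = 0.035 − 0.296×0.313 = -0.0576.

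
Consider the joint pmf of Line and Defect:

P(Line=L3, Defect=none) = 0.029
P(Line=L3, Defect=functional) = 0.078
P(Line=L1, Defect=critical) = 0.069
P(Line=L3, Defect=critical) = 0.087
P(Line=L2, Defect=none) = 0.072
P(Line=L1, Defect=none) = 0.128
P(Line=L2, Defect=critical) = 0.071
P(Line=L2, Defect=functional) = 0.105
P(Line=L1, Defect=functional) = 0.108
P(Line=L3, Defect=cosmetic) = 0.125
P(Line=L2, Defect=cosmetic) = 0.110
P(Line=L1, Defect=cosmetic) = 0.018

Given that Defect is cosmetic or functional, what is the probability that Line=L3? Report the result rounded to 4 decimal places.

P(Defect=cosmetic) = 0.018 + 0.110 + 0.125 = 0.253.
P(Defect=functional) = 0.108 + 0.105 + 0.078 = 0.291.
P(Defect ∈ {cosmetic, functional}) = 0.253 + 0.291 = 0.544; P(Line=L3, Defect ∈ {cosmetic, functional}) = 0.125 + 0.078 = 0.203.
P(Line=L3 | Defect ∈ {cosmetic, functional}) = 0.203/0.544 = 0.3732.

0.3732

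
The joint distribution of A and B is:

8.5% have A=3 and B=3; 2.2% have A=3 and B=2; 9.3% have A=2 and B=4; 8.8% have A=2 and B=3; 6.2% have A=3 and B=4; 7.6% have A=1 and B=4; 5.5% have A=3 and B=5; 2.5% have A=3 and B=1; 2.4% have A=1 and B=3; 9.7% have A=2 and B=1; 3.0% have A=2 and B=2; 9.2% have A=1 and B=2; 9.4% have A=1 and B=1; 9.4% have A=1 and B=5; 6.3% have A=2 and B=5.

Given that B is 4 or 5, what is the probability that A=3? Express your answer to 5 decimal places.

P(B=4) = 0.076 + 0.093 + 0.062 = 0.231.
P(B=5) = 0.094 + 0.063 + 0.055 = 0.212.
P(B ∈ {4, 5}) = 0.231 + 0.212 = 0.443; P(A=3, B ∈ {4, 5}) = 0.062 + 0.055 = 0.117.
P(A=3 | B ∈ {4, 5}) = 0.117/0.443 = 0.26411.

0.26411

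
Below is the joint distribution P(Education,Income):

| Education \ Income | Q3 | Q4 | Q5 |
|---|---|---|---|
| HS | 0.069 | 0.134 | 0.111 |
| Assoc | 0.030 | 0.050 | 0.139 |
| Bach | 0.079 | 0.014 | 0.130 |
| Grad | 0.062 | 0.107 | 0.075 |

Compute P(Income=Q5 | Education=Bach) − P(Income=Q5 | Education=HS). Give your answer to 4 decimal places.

0.2295

P(Education=Bach) = 0.079 + 0.014 + 0.130 = 0.223; P(Income=Q5 | Education=Bach) = 0.130/0.223 = 0.58296.
P(Education=HS) = 0.069 + 0.134 + 0.111 = 0.314; P(Income=Q5 | Education=HS) = 0.111/0.314 = 0.35350.
Difference = 0.2295.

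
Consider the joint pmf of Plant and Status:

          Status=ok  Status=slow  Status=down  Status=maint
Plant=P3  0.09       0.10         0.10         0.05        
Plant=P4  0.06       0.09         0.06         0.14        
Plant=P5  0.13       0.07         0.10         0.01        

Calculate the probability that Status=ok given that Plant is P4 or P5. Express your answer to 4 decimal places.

0.2879

P(Plant=P4) = 0.06 + 0.09 + 0.06 + 0.14 = 0.35.
P(Plant=P5) = 0.13 + 0.07 + 0.10 + 0.01 = 0.31.
P(Plant ∈ {P4, P5}) = 0.35 + 0.31 = 0.66; P(Status=ok, Plant ∈ {P4, P5}) = 0.06 + 0.13 = 0.19.
P(Status=ok | Plant ∈ {P4, P5}) = 0.19/0.66 = 0.2879.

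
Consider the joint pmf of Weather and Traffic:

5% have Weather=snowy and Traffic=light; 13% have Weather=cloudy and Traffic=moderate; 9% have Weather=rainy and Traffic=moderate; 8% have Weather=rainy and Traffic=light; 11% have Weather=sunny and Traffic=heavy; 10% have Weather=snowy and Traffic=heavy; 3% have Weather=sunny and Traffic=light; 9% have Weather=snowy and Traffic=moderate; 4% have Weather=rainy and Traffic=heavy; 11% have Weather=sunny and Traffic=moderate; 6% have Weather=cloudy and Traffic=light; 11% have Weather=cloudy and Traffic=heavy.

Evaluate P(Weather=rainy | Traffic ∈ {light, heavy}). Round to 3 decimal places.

0.207

P(Traffic=light) = 0.03 + 0.06 + 0.08 + 0.05 = 0.22.
P(Traffic=heavy) = 0.11 + 0.11 + 0.04 + 0.10 = 0.36.
P(Traffic ∈ {light, heavy}) = 0.22 + 0.36 = 0.58; P(Weather=rainy, Traffic ∈ {light, heavy}) = 0.08 + 0.04 = 0.12.
P(Weather=rainy | Traffic ∈ {light, heavy}) = 0.12/0.58 = 0.207.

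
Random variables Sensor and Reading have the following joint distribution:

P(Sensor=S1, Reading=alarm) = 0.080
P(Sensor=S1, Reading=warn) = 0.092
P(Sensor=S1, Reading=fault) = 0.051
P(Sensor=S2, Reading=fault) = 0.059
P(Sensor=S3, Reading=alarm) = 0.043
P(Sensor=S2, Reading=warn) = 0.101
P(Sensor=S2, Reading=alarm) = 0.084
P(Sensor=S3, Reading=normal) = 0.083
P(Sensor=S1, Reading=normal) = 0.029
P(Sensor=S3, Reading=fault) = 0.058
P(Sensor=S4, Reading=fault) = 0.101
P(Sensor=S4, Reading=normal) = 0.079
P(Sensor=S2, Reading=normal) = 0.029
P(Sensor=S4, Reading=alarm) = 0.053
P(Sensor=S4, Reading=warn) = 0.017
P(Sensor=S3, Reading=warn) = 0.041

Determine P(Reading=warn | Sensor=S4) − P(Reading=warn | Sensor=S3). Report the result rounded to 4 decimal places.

P(Sensor=S4) = 0.079 + 0.017 + 0.053 + 0.101 = 0.250; P(Reading=warn | Sensor=S4) = 0.017/0.250 = 0.06800.
P(Sensor=S3) = 0.083 + 0.041 + 0.043 + 0.058 = 0.225; P(Reading=warn | Sensor=S3) = 0.041/0.225 = 0.18222.
Difference = -0.1142.

-0.1142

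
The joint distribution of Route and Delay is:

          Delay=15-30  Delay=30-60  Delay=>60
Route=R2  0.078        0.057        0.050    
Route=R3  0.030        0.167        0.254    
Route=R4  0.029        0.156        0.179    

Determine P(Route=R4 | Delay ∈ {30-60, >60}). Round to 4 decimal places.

0.3882

P(Delay=30-60) = 0.057 + 0.167 + 0.156 = 0.380.
P(Delay=>60) = 0.050 + 0.254 + 0.179 = 0.483.
P(Delay ∈ {30-60, >60}) = 0.380 + 0.483 = 0.863; P(Route=R4, Delay ∈ {30-60, >60}) = 0.156 + 0.179 = 0.335.
P(Route=R4 | Delay ∈ {30-60, >60}) = 0.335/0.863 = 0.3882.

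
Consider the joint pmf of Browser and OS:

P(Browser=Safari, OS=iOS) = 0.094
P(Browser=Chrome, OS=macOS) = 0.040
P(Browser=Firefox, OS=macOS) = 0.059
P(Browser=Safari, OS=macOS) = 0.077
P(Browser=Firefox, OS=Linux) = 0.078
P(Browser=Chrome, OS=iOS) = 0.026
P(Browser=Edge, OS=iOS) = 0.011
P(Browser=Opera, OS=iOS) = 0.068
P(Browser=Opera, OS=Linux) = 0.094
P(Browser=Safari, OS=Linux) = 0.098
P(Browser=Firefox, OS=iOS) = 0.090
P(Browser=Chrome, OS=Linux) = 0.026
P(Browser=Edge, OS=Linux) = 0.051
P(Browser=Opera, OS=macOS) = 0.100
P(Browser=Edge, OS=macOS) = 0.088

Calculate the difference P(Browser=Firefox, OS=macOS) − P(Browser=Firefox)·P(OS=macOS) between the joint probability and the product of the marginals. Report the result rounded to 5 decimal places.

-0.02363

P(Browser=Firefox) = 0.059 + 0.078 + 0.090 = 0.227.
P(OS=macOS) = 0.040 + 0.059 + 0.077 + 0.088 + 0.100 = 0.364.
P(Browser=Firefox, OS=macOS) − P(Browser=Firefox)P(OS=macOS) = 0.059 − 0.227×0.364 = -0.02363.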